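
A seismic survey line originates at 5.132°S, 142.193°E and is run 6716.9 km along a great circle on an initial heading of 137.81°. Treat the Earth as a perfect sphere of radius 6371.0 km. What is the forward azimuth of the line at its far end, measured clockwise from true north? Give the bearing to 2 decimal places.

final bearing 113.20°

δ = 6716.9/6371 = 1.054293 rad (60.4065°).
With φ₁ = -5.132° = -0.089570 rad and θ = 137.81° = 2.405238 rad:
sin φ₂ = sin φ₁ cos δ + cos φ₁ sin δ cos θ = (-0.089451)(0.493843) + (0.995991)(0.869551)(-0.740922) = -0.685861
φ₂ = asin(-0.685861) = -0.755787 rad = -43.303°.
Δλ = atan2( sin θ sin δ cos φ₁ , cos δ − sin φ₁ sin φ₂ ) = atan2(0.581642, 0.432492) = 0.931423 rad = 53.367°.
λ₂ = 142.193° + 53.367° = 195.560°, normalized to (−180°, 180°] → -164.440°.
The forward bearing on arrival equals the back-azimuth from the destination plus 180°.
Back-azimuth from P₂ (-43.30°, -164.44°) to P₁ (-5.13°, 142.19°), with Δλ' = λ₁ − λ₂ = 306.63°: atan2( sin Δλ' cos φ₁ , cos φ₂ sin φ₁ − sin φ₂ cos φ₁ cos Δλ' ) = 293.20°.
Final bearing = (293.20° + 180°) mod 360° = 113.20°.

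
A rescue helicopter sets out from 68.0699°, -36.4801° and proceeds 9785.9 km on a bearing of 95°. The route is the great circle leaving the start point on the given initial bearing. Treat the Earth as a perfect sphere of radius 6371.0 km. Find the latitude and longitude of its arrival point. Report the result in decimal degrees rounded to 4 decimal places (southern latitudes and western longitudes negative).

The arc subtends δ = 9785.9/6371 = 1.536007 rad at the centre.
Converting: φ₁ = 1.188044 rad, θ = 1.658063 rad.
Applying the spherical law of cosines for sides, sin φ₂ = sin φ₁ cos δ + cos φ₁ sin δ cos θ = -0.000265, so φ₂ = -0.0152°.
Δλ = atan2( sin θ sin δ cos φ₁ , cos δ − sin φ₁ sin φ₂ ) = atan2(0.371829, 0.035028) = 1.476868 rad = 84.6183°.
Hence λ₂ = -36.4801° + 84.6183° = 48.1382°.

latitude -0.0152°, longitude 48.1382°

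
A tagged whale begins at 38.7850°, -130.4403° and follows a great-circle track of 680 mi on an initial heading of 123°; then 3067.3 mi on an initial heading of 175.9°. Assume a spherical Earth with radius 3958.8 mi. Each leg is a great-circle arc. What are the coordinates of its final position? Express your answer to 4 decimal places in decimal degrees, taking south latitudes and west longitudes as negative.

latitude -11.3069°, longitude -117.6750°

Apply the spherical direct solution leg by leg, carrying full precision between legs.
Leg 1: from (38.7850°, -130.4403°), δ = 680/3958.8 = 0.171769 rad, θ = 123° → φ = 32.9984°, λ = -120.5988°.
Leg 2: from (32.9984°, -120.5988°), δ = 3067.3/3958.8 = 0.774805 rad, θ = 175.9° → φ = -11.3069°, λ = -117.6750°.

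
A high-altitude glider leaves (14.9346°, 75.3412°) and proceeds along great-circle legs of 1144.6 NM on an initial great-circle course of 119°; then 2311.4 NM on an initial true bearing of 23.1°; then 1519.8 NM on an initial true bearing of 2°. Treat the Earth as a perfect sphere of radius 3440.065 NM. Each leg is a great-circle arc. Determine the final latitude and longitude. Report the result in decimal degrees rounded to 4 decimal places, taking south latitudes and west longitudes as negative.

Apply the spherical direct solution leg by leg, carrying full precision between legs.
Leg 1: from (14.9346°, 75.3412°), δ = 1144.6/3440.065 = 0.332726 rad, θ = 119° → φ = 5.1971°, λ = 92.0106°.
Leg 2: from (5.1971°, 92.0106°), δ = 2311.4/3440.065 = 0.671906 rad, θ = 23.1° → φ = 39.8745°, λ = 110.5661°.
Leg 3: from (39.8745°, 110.5661°), δ = 1519.8/3440.065 = 0.441794 rad, θ = 2° → φ = 65.1602°, λ = 112.6018°.

latitude 65.1602°, longitude 112.6018°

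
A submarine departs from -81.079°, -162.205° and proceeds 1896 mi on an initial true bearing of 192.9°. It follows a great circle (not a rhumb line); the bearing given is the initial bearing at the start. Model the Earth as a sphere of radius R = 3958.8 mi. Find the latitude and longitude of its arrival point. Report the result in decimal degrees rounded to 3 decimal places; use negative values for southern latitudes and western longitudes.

The arc subtends δ = 1896/3958.8 = 0.478933 rad at the centre.
Start latitude φ₁ = -1.415096 rad; initial bearing θ = 3.366740 rad.
Destination latitude: φ₂ = arcsin( sin φ₁ cos δ + cos φ₁ sin δ cos θ ) = arcsin(-0.946410) = -71.158°.
Then Δλ = atan2(-0.015954, -0.047474) = -2.817394 rad, from sin θ sin δ cos φ₁ over cos δ − sin φ₁ sin φ₂.
λ₂ = -162.205° + -161.425° = -323.630°, normalized to (−180°, 180°] → 36.370°.

latitude -71.158°, longitude 36.370°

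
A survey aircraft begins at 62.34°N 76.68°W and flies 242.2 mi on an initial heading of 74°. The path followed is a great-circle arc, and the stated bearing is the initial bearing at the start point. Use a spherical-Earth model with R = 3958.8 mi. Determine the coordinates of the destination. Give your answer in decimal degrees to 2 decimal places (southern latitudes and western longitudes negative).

Angular distance δ = d/R = 242.2 / 3958.8 = 0.061180 rad.
With φ₁ = 62.34° = 1.088038 rad and θ = 74° = 1.291544 rad:
Applying the spherical law of cosines for sides, sin φ₂ = sin φ₁ cos δ + cos φ₁ sin δ cos θ = 0.891884, so φ₂ = 63.11°.
For the longitude increment, Δλ = atan2( sin θ sin δ cos φ₁, cos δ − sin φ₁ sin φ₂ ) = atan2(0.027284, 0.208171) = 7.47°.
Hence λ₂ = -76.68° + 7.47° = -69.21°.

latitude 63.11°, longitude -69.21°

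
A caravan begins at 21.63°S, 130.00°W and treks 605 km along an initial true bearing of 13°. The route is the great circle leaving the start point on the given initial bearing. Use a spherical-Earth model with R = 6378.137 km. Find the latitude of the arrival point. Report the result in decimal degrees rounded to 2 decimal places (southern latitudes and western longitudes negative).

Angular distance δ = d/R = 605 / 6378.137 = 0.094855 rad.
Converting: φ₁ = -0.377515 rad, θ = 0.226893 rad.
sin φ₂ = sin φ₁ cos δ + cos φ₁ sin δ cos θ = (-0.368611)(0.995505) + (0.929584)(0.094713)(0.974370) = -0.281167
φ₂ = asin(-0.281167) = -0.285010 rad = -16.33°.
For the longitude increment, Δλ = atan2( sin θ sin δ cos φ₁, cos δ − sin φ₁ sin φ₂ ) = atan2(0.019806, 0.891863) = 1.27°.
λ₂ = -130.00° + 1.27° = -128.73°.

latitude -16.33°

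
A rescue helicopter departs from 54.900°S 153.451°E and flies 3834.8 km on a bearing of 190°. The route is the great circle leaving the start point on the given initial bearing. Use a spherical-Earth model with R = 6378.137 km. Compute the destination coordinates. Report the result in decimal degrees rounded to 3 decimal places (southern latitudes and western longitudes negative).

δ = 3834.8/6378.137 = 0.601241 rad (34.4486°).
Converting: φ₁ = -0.958186 rad, θ = 3.316126 rad.
Destination latitude: φ₂ = arcsin( sin φ₁ cos δ + cos φ₁ sin δ cos θ ) = arcsin(-0.994994) = -84.265°.
For the longitude increment, Δλ = atan2( sin θ sin δ cos φ₁, cos δ − sin φ₁ sin φ₂ ) = atan2(-0.056481, 0.010580) = -79.390°.
λ₂ = 153.451° + -79.390° = 74.061°.

latitude -84.265°, longitude 74.061°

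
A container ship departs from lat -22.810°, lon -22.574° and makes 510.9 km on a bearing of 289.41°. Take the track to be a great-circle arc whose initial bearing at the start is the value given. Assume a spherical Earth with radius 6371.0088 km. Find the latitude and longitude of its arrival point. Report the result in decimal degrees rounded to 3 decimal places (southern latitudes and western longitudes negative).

δ = 510.9/6371.0088 = 0.080191 rad (4.5946°).
Start latitude φ₁ = -0.398110 rad; initial bearing θ = 5.051157 rad.
sin φ₂ = sin φ₁ cos δ + cos φ₁ sin δ cos θ = (-0.387676)(0.996786) + (0.921796)(0.080105)(0.332326) = -0.361891
φ₂ = asin(-0.361891) = -0.370296 rad = -21.216°.
For the longitude increment, Δλ = atan2( sin θ sin δ cos φ₁, cos δ − sin φ₁ sin φ₂ ) = atan2(-0.069644, 0.856490) = -4.649°.
λ₂ = -22.574° + -4.649° = -27.223°.

latitude -21.216°, longitude -27.223°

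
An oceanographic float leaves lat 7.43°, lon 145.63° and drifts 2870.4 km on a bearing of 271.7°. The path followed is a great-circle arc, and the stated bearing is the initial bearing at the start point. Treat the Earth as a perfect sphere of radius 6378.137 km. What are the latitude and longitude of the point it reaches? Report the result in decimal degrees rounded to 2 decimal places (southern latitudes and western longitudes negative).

δ = 2870.4/6378.137 = 0.450037 rad (25.7852°).
Start latitude φ₁ = 0.129678 rad; initial bearing θ = 4.742060 rad.
Applying the spherical law of cosines for sides, sin φ₂ = sin φ₁ cos δ + cos φ₁ sin δ cos θ = 0.129235, so φ₂ = 7.43°.
Δλ = atan2( sin θ sin δ cos φ₁ , cos δ − sin φ₁ sin φ₂ ) = atan2(-0.431157, 0.883719) = -0.453912 rad = -26.01°.
Hence λ₂ = 145.63° + -26.01° = 119.62°.

latitude 7.43°, longitude 119.62°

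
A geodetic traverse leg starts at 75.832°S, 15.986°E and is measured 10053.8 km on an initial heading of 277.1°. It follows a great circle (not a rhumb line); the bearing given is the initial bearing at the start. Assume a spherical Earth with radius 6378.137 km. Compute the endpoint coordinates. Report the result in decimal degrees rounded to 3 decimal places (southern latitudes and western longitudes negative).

δ = 10053.8/6378.137 = 1.576291 rad (90.3148°).
Start latitude φ₁ = -1.323518 rad; initial bearing θ = 4.836307 rad.
Applying the spherical law of cosines for sides, sin φ₂ = sin φ₁ cos δ + cos φ₁ sin δ cos θ = 0.035580, so φ₂ = 2.039°.
Δλ = atan2( sin θ sin δ cos φ₁ , cos δ − sin φ₁ sin φ₂ ) = atan2(-0.242885, 0.029004) = -1.451947 rad = -83.190°.
λ₂ = 15.986° + -83.190° = -67.204°.

latitude 2.039°, longitude -67.204°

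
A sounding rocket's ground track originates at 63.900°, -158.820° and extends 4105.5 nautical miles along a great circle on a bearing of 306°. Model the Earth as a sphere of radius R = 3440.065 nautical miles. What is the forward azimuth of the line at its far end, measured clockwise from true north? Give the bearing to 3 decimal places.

δ = 4105.5/3440.065 = 1.193437 rad (68.3789°).
With φ₁ = 63.900° = 1.115265 rad and θ = 306° = 5.340708 rad:
Destination latitude: φ₂ = arcsin( sin φ₁ cos δ + cos φ₁ sin δ cos θ ) = arcsin(0.571289) = 34.840°.
Δλ = atan2( sin θ sin δ cos φ₁ , cos δ − sin φ₁ sin φ₂ ) = atan2(-0.330876, -0.144566) = -1.982720 rad = -113.601°.
λ₂ = -158.820° + -113.601° = -272.421°, normalized to (−180°, 180°] → 87.579°.
The forward bearing on arrival equals the back-azimuth from the destination plus 180°.
Back-azimuth from P₂ (34.840°, 87.579°) to P₁ (63.900°, -158.820°), with Δλ' = λ₁ − λ₂ = -246.399°: atan2( sin Δλ' cos φ₁ , cos φ₂ sin φ₁ − sin φ₂ cos φ₁ cos Δλ' ) = 25.699°.
Final bearing = (25.699° + 180°) mod 360° = 205.699°.

final bearing 205.699°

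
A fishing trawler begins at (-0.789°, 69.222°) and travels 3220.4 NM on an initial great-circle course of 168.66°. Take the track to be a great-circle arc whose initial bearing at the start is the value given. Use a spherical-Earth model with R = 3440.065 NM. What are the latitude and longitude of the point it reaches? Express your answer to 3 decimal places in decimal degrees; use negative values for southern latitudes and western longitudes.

δ = 3220.4/3440.065 = 0.936145 rad (53.6372°).
With φ₁ = -0.789° = -0.013771 rad and θ = 168.66° = 2.943672 rad:
Destination latitude: φ₂ = arcsin( sin φ₁ cos δ + cos φ₁ sin δ cos θ ) = arcsin(-0.797647) = -52.906°.
Then Δλ = atan2(0.158327, 0.581913) = 0.265650 rad, from sin θ sin δ cos φ₁ over cos δ − sin φ₁ sin φ₂.
Hence λ₂ = 69.222° + 15.221° = 84.443°.

latitude -52.906°, longitude 84.443°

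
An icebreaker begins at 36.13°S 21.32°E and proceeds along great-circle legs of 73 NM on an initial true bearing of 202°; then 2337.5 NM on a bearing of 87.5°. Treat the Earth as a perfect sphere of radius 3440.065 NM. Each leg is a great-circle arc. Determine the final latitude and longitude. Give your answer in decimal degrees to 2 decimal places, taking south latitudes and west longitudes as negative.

latitude -26.69°, longitude 65.39°

Apply the spherical direct solution leg by leg, carrying full precision between legs.
Leg 1: from (-36.13°, 21.32°), δ = 73/3440.065 = 0.021221 rad, θ = 202° → φ = -37.26°, λ = 20.75°.
Leg 2: from (-37.26°, 20.75°), δ = 2337.5/3440.065 = 0.679493 rad, θ = 87.5° → φ = -26.69°, λ = 65.39°.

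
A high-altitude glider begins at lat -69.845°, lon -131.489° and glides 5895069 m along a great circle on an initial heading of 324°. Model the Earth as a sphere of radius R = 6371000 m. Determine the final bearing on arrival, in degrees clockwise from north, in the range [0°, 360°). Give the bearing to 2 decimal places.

final bearing 347.55°

Angular distance δ = d/R = 5895069 / 6371000 = 0.925297 rad.
Start latitude φ₁ = -1.219025 rad; initial bearing θ = 5.654867 rad.
sin φ₂ = sin φ₁ cos δ + cos φ₁ sin δ cos θ = (-0.938764)(0.601597) + (0.344561)(0.798800)(0.809017) = -0.342088
φ₂ = asin(-0.342088) = -0.349138 rad = -20.004°.
For the longitude increment, Δλ = atan2( sin θ sin δ cos φ₁, cos δ − sin φ₁ sin φ₂ ) = atan2(-0.161779, 0.280458) = -29.978°.
λ₂ = -131.489° + -29.978° = -161.467°.
The forward bearing on arrival equals the back-azimuth from the destination plus 180°.
Back-azimuth from P₂ (-20.00°, -161.47°) to P₁ (-69.84°, -131.49°), with Δλ' = λ₁ − λ₂ = 29.98°: atan2( sin Δλ' cos φ₁ , cos φ₂ sin φ₁ − sin φ₂ cos φ₁ cos Δλ' ) = 167.55°.
Final bearing = (167.55° + 180°) mod 360° = 347.55°.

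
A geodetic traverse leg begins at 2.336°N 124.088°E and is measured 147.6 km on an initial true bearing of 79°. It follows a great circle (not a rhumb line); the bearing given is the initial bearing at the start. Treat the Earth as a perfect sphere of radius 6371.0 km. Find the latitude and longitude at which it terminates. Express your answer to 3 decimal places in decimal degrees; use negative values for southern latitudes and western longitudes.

δ = 147.6/6371 = 0.023167 rad (1.3274°).
Start latitude φ₁ = 0.040771 rad; initial bearing θ = 1.378810 rad.
sin φ₂ = sin φ₁ cos δ + cos φ₁ sin δ cos θ = (0.040760)(0.999732) + (0.999169)(0.023165)(0.190809) = 0.045165
φ₂ = asin(0.045165) = 0.045181 rad = 2.589°.
For the longitude increment, Δλ = atan2( sin θ sin δ cos φ₁, cos δ − sin φ₁ sin φ₂ ) = atan2(0.022721, 0.997891) = 1.304°.
Hence λ₂ = 124.088° + 1.304° = 125.392°.

latitude 2.589°, longitude 125.392°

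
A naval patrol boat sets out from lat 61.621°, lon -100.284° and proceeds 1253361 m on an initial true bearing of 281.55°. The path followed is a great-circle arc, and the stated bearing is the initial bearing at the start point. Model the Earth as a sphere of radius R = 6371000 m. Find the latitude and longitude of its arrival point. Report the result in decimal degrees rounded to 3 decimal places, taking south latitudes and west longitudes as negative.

The arc subtends δ = 1253361/6371000 = 0.196729 rad at the centre.
Converting: φ₁ = 1.075489 rad, θ = 4.913975 rad.
Applying the spherical law of cosines for sides, sin φ₂ = sin φ₁ cos δ + cos φ₁ sin δ cos θ = 0.881454, so φ₂ = 61.818°.
For the longitude increment, Δλ = atan2( sin θ sin δ cos φ₁, cos δ − sin φ₁ sin φ₂ ) = atan2(-0.091022, 0.205188) = -23.922°.
Hence λ₂ = -100.284° + -23.922° = -124.206°.

latitude 61.818°, longitude -124.206°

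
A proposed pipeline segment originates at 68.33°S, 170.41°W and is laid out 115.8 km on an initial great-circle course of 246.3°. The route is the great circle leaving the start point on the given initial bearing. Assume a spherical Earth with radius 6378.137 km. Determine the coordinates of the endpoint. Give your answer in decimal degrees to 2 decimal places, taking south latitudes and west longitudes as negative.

Central angle δ = d/R = 0.018156 rad.
Start latitude φ₁ = -1.192583 rad; initial bearing θ = 4.298746 rad.
Destination latitude: φ₂ = arcsin( sin φ₁ cos δ + cos φ₁ sin δ cos θ ) = arcsin(-0.931867) = -68.73°.
Then Δλ = atan2(-0.006138, 0.133826) = -0.045837 rad, from sin θ sin δ cos φ₁ over cos δ − sin φ₁ sin φ₂.
Hence λ₂ = -170.41° + -2.63° = -173.04°.

latitude -68.73°, longitude -173.04°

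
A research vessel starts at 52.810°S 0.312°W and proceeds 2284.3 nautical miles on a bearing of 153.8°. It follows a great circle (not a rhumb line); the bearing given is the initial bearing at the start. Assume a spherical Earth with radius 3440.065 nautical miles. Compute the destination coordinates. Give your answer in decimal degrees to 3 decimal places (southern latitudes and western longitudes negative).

latitude -74.074°, longitude 82.254°

The arc subtends δ = 2284.3/3440.065 = 0.664028 rad at the centre.
Start latitude φ₁ = -0.921708 rad; initial bearing θ = 2.684316 rad.
Applying the spherical law of cosines for sides, sin φ₂ = sin φ₁ cos δ + cos φ₁ sin δ cos θ = -0.961615, so φ₂ = -74.074°.
Δλ = atan2( sin θ sin δ cos φ₁ , cos δ − sin φ₁ sin φ₂ ) = atan2(0.164472, 0.021460) = 1.441052 rad = 82.566°.
λ₂ = λ₁ + Δλ = 82.254°.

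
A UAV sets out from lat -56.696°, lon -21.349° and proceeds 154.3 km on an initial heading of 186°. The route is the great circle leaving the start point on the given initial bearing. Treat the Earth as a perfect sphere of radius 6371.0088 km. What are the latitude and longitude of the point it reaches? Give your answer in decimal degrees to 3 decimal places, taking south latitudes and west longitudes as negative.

latitude -58.076°, longitude -21.623°

δ = 154.3/6371.0088 = 0.024219 rad (1.3877°).
Converting: φ₁ = -0.989532 rad, θ = 3.246312 rad.
Applying the spherical law of cosines for sides, sin φ₂ = sin φ₁ cos δ + cos φ₁ sin δ cos θ = -0.848748, so φ₂ = -58.076°.
Then Δλ = atan2(-0.001390, 0.290349) = -0.004787 rad, from sin θ sin δ cos φ₁ over cos δ − sin φ₁ sin φ₂.
Hence λ₂ = -21.349° + -0.274° = -21.623°.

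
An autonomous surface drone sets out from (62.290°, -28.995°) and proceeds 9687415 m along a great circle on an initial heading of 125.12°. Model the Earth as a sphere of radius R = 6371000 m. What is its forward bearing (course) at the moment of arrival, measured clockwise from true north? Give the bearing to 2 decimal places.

final bearing 157.04°

Central angle δ = d/R = 1.520549 rad.
Converting: φ₁ = 1.087166 rad, θ = 2.183756 rad.
sin φ₂ = sin φ₁ cos δ + cos φ₁ sin δ cos θ = (0.885312)(0.050227) + (0.464997)(0.998738)(-0.575291) = -0.222704
φ₂ = asin(-0.222704) = -0.224588 rad = -12.868°.
Then Δλ = atan2(0.379863, 0.247390) = 0.993536 rad, from sin θ sin δ cos φ₁ over cos δ − sin φ₁ sin φ₂.
λ₂ = -28.995° + 56.925° = 27.930°.
The forward bearing on arrival equals the back-azimuth from the destination plus 180°.
Back-azimuth from P₂ (-12.87°, 27.93°) to P₁ (62.29°, -29.00°), with Δλ' = λ₁ − λ₂ = -56.93°: atan2( sin Δλ' cos φ₁ , cos φ₂ sin φ₁ − sin φ₂ cos φ₁ cos Δλ' ) = 337.04°.
Final bearing = (337.04° + 180°) mod 360° = 157.04°.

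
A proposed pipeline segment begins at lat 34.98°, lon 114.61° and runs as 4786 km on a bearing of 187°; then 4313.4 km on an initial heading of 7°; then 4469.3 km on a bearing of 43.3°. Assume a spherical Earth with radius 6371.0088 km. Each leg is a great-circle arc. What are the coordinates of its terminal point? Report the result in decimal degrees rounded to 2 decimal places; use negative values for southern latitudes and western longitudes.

latitude 52.52°, longitude 161.55°

Apply the spherical direct solution leg by leg, carrying full precision between legs.
Leg 1: from (34.98°, 114.61°), δ = 4786/6371.0088 = 0.751215 rad, θ = 187° → φ = -7.82°, λ = 109.79°.
Leg 2: from (-7.82°, 109.79°), δ = 4313.4/6371.0088 = 0.677036 rad, θ = 7° → φ = 30.66°, λ = 114.89°.
Leg 3: from (30.66°, 114.89°), δ = 4469.3/6371.0088 = 0.701506 rad, θ = 43.3° → φ = 52.52°, λ = 161.55°.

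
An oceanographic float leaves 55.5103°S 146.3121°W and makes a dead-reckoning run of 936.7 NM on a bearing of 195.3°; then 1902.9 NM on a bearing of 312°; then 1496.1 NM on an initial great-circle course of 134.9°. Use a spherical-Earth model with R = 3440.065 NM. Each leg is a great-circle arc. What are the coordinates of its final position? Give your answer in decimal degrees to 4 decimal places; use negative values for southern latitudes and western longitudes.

latitude -56.6727°, longitude -157.7226°

Apply the spherical direct solution leg by leg, carrying full precision between legs.
Leg 1: from (-55.5103°, -146.3121°), δ = 936.7/3440.065 = 0.272291 rad, θ = 195.3° → φ = -70.1783°, λ = -158.3923°.
Leg 2: from (-70.1783°, -158.3923°), δ = 1902.9/3440.065 = 0.553158 rad, θ = 312° → φ = -42.9414°, λ = 169.3763°.
Leg 3: from (-42.9414°, 169.3763°), δ = 1496.1/3440.065 = 0.434905 rad, θ = 134.9° → φ = -56.6727°, λ = -157.7226°.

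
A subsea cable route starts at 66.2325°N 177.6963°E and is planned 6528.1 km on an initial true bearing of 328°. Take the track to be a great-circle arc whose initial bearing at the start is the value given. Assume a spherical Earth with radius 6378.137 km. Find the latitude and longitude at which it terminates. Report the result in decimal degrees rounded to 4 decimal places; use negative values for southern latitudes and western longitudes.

latitude 50.1837°, longitude 42.6633°

Angular distance δ = d/R = 6528.1 / 6378.137 = 1.023512 rad.
With φ₁ = 66.2325° = 1.155975 rad and θ = 328° = 5.724680 rad:
Destination latitude: φ₂ = arcsin( sin φ₁ cos δ + cos φ₁ sin δ cos θ ) = arcsin(0.768101) = 50.1837°.
For the longitude increment, Δλ = atan2( sin θ sin δ cos φ₁, cos δ − sin φ₁ sin φ₂ ) = atan2(-0.182377, -0.182587) = -135.0330°.
λ₂ = 177.6963° + -135.0330° = 42.6633°.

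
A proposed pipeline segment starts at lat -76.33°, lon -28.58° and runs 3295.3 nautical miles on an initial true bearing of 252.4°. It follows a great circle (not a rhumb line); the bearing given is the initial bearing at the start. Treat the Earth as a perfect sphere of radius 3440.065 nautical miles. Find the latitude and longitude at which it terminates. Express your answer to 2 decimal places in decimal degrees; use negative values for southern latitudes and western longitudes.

Angular distance δ = d/R = 3295.3 / 3440.065 = 0.957918 rad.
With φ₁ = -76.33° = -1.332210 rad and θ = 252.4° = 4.405211 rad:
Destination latitude: φ₂ = arcsin( sin φ₁ cos δ + cos φ₁ sin δ cos θ ) = arcsin(-0.617383) = -38.13°.
Then Δλ = atan2(-0.184267, -0.024670) = -1.703887 rad, from sin θ sin δ cos φ₁ over cos δ − sin φ₁ sin φ₂.
λ₂ = -28.58° + -97.63° = -126.21°.

latitude -38.13°, longitude -126.21°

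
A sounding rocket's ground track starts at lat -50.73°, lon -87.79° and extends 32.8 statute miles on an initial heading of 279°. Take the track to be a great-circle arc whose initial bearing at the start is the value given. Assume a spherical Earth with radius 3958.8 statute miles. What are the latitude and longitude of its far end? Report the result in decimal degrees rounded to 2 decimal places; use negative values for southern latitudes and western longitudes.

latitude -50.65°, longitude -88.53°

Central angle δ = d/R = 0.008285 rad.
Converting: φ₁ = -0.885406 rad, θ = 4.869469 rad.
Applying the spherical law of cosines for sides, sin φ₂ = sin φ₁ cos δ + cos φ₁ sin δ cos θ = -0.773325, so φ₂ = -50.65°.
Then Δλ = atan2(-0.005180, 0.401279) = -0.012907 rad, from sin θ sin δ cos φ₁ over cos δ − sin φ₁ sin φ₂.
λ₂ = λ₁ + Δλ = -88.53°.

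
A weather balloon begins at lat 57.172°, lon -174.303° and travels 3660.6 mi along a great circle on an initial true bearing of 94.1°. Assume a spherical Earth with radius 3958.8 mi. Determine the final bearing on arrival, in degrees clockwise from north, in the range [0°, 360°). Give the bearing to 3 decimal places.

δ = 3660.6/3958.8 = 0.924674 rad (52.9799°).
With φ₁ = 57.172° = 0.997840 rad and θ = 94.1° = 1.642355 rad:
Applying the spherical law of cosines for sides, sin φ₂ = sin φ₁ cos δ + cos φ₁ sin δ cos θ = 0.474994, so φ₂ = 28.359°.
Then Δλ = atan2(0.431733, 0.202956) = 1.131357 rad, from sin θ sin δ cos φ₁ over cos δ − sin φ₁ sin φ₂.
λ₂ = λ₁ + Δλ = -109.481°.
The forward bearing on arrival equals the back-azimuth from the destination plus 180°.
Back-azimuth from P₂ (28.359°, -109.481°) to P₁ (57.172°, -174.303°), with Δλ' = λ₁ − λ₂ = -64.822°: atan2( sin Δλ' cos φ₁ , cos φ₂ sin φ₁ − sin φ₂ cos φ₁ cos Δλ' ) = 322.086°.
Final bearing = (322.086° + 180°) mod 360° = 142.086°.

final bearing 142.086°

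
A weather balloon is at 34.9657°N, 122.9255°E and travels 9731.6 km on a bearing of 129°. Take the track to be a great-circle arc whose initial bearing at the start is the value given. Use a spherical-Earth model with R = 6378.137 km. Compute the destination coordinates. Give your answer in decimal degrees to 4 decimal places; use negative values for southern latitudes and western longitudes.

latitude -29.3018°, longitude -174.1680°

δ = 9731.6/6378.137 = 1.525775 rad (87.4205°).
Start latitude φ₁ = 0.610267 rad; initial bearing θ = 2.251475 rad.
Applying the spherical law of cosines for sides, sin φ₂ = sin φ₁ cos δ + cos φ₁ sin δ cos θ = -0.489410, so φ₂ = -29.3018°.
Δλ = atan2( sin θ sin δ cos φ₁ , cos δ − sin φ₁ sin φ₂ ) = atan2(0.636222, 0.325480) = 1.097925 rad = 62.9065°.
λ₂ = 122.9255° + 62.9065° = 185.8320°, normalized to (−180°, 180°] → -174.1680°.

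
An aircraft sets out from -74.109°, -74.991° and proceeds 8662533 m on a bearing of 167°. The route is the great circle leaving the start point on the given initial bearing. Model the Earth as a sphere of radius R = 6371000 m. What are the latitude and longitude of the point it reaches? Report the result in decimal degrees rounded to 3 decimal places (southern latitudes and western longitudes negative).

Central angle δ = d/R = 1.359682 rad.
Converting: φ₁ = -1.293446 rad, θ = 2.914700 rad.
Applying the spherical law of cosines for sides, sin φ₂ = sin φ₁ cos δ + cos φ₁ sin δ cos θ = -0.462409, so φ₂ = -27.543°.
Then Δλ = atan2(0.060226, -0.235188) = 2.890904 rad, from sin θ sin δ cos φ₁ over cos δ − sin φ₁ sin φ₂.
Hence λ₂ = -74.991° + 165.637° = 90.646°.

latitude -27.543°, longitude 90.646°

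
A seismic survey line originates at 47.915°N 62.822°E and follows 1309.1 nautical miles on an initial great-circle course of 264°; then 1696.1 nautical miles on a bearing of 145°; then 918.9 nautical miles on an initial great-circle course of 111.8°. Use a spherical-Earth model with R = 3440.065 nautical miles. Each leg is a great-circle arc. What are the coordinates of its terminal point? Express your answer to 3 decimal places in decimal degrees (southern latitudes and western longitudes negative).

Apply the spherical direct solution leg by leg, carrying full precision between legs.
Leg 1: from (47.915°, 62.822°), δ = 1309.1/3440.065 = 0.380545 rad, θ = 264° → φ = 41.532°, λ = 33.254°.
Leg 2: from (41.532°, 33.254°), δ = 1696.1/3440.065 = 0.493043 rad, θ = 145° → φ = 17.088°, λ = 49.754°.
Leg 3: from (17.088°, 49.754°), δ = 918.9/3440.065 = 0.267117 rad, θ = 111.8° → φ = 10.936°, λ = 64.209°.

latitude 10.936°, longitude 64.209°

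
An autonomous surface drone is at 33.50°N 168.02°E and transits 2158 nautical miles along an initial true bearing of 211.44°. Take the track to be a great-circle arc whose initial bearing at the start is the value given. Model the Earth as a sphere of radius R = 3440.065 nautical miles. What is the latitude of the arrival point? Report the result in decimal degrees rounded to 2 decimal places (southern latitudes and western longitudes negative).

latitude 1.68°

Central angle δ = d/R = 0.627314 rad.
With φ₁ = 33.50° = 0.584685 rad and θ = 211.44° = 3.690324 rad:
Applying the spherical law of cosines for sides, sin φ₂ = sin φ₁ cos δ + cos φ₁ sin δ cos θ = 0.029245, so φ₂ = 1.68°.
Δλ = atan2( sin θ sin δ cos φ₁ , cos δ − sin φ₁ sin φ₂ ) = atan2(-0.255309, 0.793466) = -0.311303 rad = -17.84°.
λ₂ = λ₁ + Δλ = 150.18°.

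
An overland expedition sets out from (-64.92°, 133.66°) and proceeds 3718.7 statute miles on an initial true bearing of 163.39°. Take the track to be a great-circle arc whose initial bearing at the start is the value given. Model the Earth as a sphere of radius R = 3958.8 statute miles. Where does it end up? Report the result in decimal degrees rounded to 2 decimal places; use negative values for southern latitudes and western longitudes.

Angular distance δ = d/R = 3718.7 / 3958.8 = 0.939350 rad.
Converting: φ₁ = -1.133068 rad, θ = 2.851693 rad.
Destination latitude: φ₂ = arcsin( sin φ₁ cos δ + cos φ₁ sin δ cos θ ) = arcsin(-0.862527) = -59.60°.
For the longitude increment, Δλ = atan2( sin θ sin δ cos φ₁, cos δ − sin φ₁ sin φ₂ ) = atan2(0.097805, -0.190893) = 152.87°.
λ₂ = 133.66° + 152.87° = 286.53°, normalized to (−180°, 180°] → -73.47°.

latitude -59.60°, longitude -73.47°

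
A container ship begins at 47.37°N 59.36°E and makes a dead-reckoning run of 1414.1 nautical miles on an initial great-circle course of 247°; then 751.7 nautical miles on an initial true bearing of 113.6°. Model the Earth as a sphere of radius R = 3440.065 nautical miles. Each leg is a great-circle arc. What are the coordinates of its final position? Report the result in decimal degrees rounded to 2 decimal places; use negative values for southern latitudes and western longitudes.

latitude 28.93°, longitude 45.92°

Apply the spherical direct solution leg by leg, carrying full precision between legs.
Leg 1: from (47.37°, 59.36°), δ = 1414.1/3440.065 = 0.411068 rad, θ = 247° → φ = 34.66°, λ = 32.80°.
Leg 2: from (34.66°, 32.80°), δ = 751.7/3440.065 = 0.218513 rad, θ = 113.6° → φ = 28.93°, λ = 45.92°.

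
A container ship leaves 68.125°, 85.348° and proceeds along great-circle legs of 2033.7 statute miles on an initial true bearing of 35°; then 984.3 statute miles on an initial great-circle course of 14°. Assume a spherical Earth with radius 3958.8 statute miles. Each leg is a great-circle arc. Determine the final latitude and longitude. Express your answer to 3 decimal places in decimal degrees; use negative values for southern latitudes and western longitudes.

latitude 85.595°, longitude -123.954°

Apply the spherical direct solution leg by leg, carrying full precision between legs.
Leg 1: from (68.125°, 85.348°), δ = 2033.7/3958.8 = 0.513716 rad, θ = 35° → φ = 73.375°, λ = -174.776°.
Leg 2: from (73.375°, -174.776°), δ = 984.3/3958.8 = 0.248636 rad, θ = 14° → φ = 85.595°, λ = -123.954°.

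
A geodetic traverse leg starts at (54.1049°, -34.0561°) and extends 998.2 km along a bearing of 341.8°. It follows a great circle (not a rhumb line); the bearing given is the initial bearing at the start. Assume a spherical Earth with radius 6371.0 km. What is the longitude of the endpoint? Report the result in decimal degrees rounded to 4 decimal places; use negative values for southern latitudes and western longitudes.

longitude -40.1165°

The arc subtends δ = 998.2/6371 = 0.156679 rad at the centre.
With φ₁ = 54.1049° = 0.944309 rad and θ = 341.8° = 5.965535 rad:
sin φ₂ = sin φ₁ cos δ + cos φ₁ sin δ cos θ = (0.810092)(0.987751) + (0.586303)(0.156038)(0.949972) = 0.887078
φ₂ = asin(0.887078) = 1.090976 rad = 62.5083°.
Then Δλ = atan2(-0.028574, 0.269136) = -0.105774 rad, from sin θ sin δ cos φ₁ over cos δ − sin φ₁ sin φ₂.
Hence λ₂ = -34.0561° + -6.0604° = -40.1165°.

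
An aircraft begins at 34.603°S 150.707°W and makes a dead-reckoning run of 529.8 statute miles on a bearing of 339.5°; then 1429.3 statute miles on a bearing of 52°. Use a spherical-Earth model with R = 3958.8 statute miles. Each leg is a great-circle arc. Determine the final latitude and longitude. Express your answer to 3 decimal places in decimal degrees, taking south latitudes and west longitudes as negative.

latitude -13.720°, longitude -137.073°

Apply the spherical direct solution leg by leg, carrying full precision between legs.
Leg 1: from (-34.603°, -150.707°), δ = 529.8/3958.8 = 0.133828 rad, θ = 339.5° → φ = -27.383°, λ = -153.724°.
Leg 2: from (-27.383°, -153.724°), δ = 1429.3/3958.8 = 0.361044 rad, θ = 52° → φ = -13.720°, λ = -137.073°.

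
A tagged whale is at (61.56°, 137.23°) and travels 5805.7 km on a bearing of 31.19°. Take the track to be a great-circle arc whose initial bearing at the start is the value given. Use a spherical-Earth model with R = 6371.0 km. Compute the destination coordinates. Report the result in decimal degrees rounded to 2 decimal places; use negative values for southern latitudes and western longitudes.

The arc subtends δ = 5805.7/6371 = 0.911270 rad at the centre.
Start latitude φ₁ = 1.074425 rad; initial bearing θ = 0.544368 rad.
Destination latitude: φ₂ = arcsin( sin φ₁ cos δ + cos φ₁ sin δ cos θ ) = arcsin(0.860756) = 59.40°.
For the longitude increment, Δλ = atan2( sin θ sin δ cos φ₁, cos δ − sin φ₁ sin φ₂ ) = atan2(0.194910, -0.144134) = 126.48°.
λ₂ = 137.23° + 126.48° = 263.71°, normalized to (−180°, 180°] → -96.29°.

latitude 59.40°, longitude -96.29°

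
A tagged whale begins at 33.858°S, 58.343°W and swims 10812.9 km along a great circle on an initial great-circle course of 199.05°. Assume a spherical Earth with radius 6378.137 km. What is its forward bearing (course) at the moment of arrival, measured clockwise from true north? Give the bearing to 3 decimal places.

The arc subtends δ = 10812.9/6378.137 = 1.695307 rad at the centre.
Start latitude φ₁ = -0.590934 rad; initial bearing θ = 3.474078 rad.
Destination latitude: φ₂ = arcsin( sin φ₁ cos δ + cos φ₁ sin δ cos θ ) = arcsin(-0.709675) = -45.209°.
For the longitude increment, Δλ = atan2( sin θ sin δ cos φ₁, cos δ − sin φ₁ sin φ₂ ) = atan2(-0.268945, -0.519575) = -152.633°.
λ₂ = -58.343° + -152.633° = -210.976°, normalized to (−180°, 180°] → 149.024°.
The forward bearing on arrival equals the back-azimuth from the destination plus 180°.
Back-azimuth from P₂ (-45.209°, 149.024°) to P₁ (-33.858°, -58.343°), with Δλ' = λ₁ − λ₂ = -207.367°: atan2( sin Δλ' cos φ₁ , cos φ₂ sin φ₁ − sin φ₂ cos φ₁ cos Δλ' ) = 157.374°.
Final bearing = (157.374° + 180°) mod 360° = 337.374°.

final bearing 337.374°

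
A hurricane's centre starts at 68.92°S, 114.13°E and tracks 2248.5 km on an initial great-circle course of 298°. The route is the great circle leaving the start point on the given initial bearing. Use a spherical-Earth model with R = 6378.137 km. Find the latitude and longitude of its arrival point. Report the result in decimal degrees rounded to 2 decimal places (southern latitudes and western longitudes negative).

latitude -54.82°, longitude 82.18°

Central angle δ = d/R = 0.352532 rad.
With φ₁ = -68.92° = -1.202881 rad and θ = 298° = 5.201081 rad:
sin φ₂ = sin φ₁ cos δ + cos φ₁ sin δ cos θ = (-0.933079)(0.938501) + (0.359671)(0.345276)(0.469472) = -0.817394
φ₂ = asin(-0.817394) = -0.956873 rad = -54.82°.
Δλ = atan2( sin θ sin δ cos φ₁ , cos δ − sin φ₁ sin φ₂ ) = atan2(-0.109649, 0.175808) = -0.557656 rad = -31.95°.
λ₂ = 114.13° + -31.95° = 82.18°.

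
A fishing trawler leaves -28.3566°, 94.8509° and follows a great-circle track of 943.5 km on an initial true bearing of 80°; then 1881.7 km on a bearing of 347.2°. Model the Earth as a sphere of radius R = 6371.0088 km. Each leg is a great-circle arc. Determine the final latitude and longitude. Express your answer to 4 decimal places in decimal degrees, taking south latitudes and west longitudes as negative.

Apply the spherical direct solution leg by leg, carrying full precision between legs.
Leg 1: from (-28.3566°, 94.8509°), δ = 943.5/6371.0088 = 0.148093 rad, θ = 80° → φ = -26.5649°, λ = 104.2007°.
Leg 2: from (-26.5649°, 104.2007°), δ = 1881.7/6371.0088 = 0.295354 rad, θ = 347.2° → φ = -10.0186°, λ = 100.4459°.

latitude -10.0186°, longitude 100.4459°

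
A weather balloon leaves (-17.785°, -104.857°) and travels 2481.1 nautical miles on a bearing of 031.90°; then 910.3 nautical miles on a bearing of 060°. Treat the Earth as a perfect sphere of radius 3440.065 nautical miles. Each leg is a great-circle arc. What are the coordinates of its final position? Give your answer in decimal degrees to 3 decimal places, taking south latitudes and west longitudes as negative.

Apply the spherical direct solution leg by leg, carrying full precision between legs.
Leg 1: from (-17.785°, -104.857°), δ = 2481.1/3440.065 = 0.721236 rad, θ = 31.9° → φ = 17.723°, λ = -83.368°.
Leg 2: from (17.723°, -83.368°), δ = 910.3/3440.065 = 0.264617 rad, θ = 60° → φ = 24.732°, λ = -68.928°.

latitude 24.732°, longitude -68.928°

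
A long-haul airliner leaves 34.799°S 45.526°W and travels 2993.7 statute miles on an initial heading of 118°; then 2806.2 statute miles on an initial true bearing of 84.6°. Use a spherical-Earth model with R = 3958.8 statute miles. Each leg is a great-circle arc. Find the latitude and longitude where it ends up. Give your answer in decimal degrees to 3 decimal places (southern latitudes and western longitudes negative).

latitude -28.100°, longitude 57.440°

Apply the spherical direct solution leg by leg, carrying full precision between legs.
Leg 1: from (-34.799°, -45.526°), δ = 2993.7/3958.8 = 0.756214 rad, θ = 118° → φ = -42.818°, λ = 10.160°.
Leg 2: from (-42.818°, 10.160°), δ = 2806.2/3958.8 = 0.708851 rad, θ = 84.6° → φ = -28.100°, λ = 57.440°.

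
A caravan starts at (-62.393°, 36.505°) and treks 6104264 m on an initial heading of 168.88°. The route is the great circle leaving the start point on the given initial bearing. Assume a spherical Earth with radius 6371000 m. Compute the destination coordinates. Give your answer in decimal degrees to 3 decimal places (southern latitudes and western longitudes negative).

latitude -61.834°, longitude -163.023°

The arc subtends δ = 6104264/6371000 = 0.958133 rad at the centre.
With φ₁ = -62.393° = -1.088963 rad and θ = 168.88° = 2.947512 rad:
Applying the spherical law of cosines for sides, sin φ₂ = sin φ₁ cos δ + cos φ₁ sin δ cos θ = -0.881580, so φ₂ = -61.834°.
For the longitude increment, Δλ = atan2( sin θ sin δ cos φ₁, cos δ − sin φ₁ sin φ₂ ) = atan2(0.073119, -0.206161) = 160.472°.
λ₂ = 36.505° + 160.472° = 196.977°, normalized to (−180°, 180°] → -163.023°.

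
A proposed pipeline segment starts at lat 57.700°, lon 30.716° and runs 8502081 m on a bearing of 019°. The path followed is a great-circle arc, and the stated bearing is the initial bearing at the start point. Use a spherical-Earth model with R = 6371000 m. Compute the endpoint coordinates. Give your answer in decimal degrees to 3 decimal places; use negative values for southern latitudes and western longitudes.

The arc subtends δ = 8502081/6371000 = 1.334497 rad at the centre.
Start latitude φ₁ = 1.007055 rad; initial bearing θ = 0.331613 rad.
Applying the spherical law of cosines for sides, sin φ₂ = sin φ₁ cos δ + cos φ₁ sin δ cos θ = 0.689081, so φ₂ = 43.557°.
Δλ = atan2( sin θ sin δ cos φ₁ , cos δ − sin φ₁ sin φ₂ ) = atan2(0.169134, -0.348348) = 2.689587 rad = 154.102°.
λ₂ = 30.716° + 154.102° = 184.818°, normalized to (−180°, 180°] → -175.182°.

latitude 43.557°, longitude -175.182°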